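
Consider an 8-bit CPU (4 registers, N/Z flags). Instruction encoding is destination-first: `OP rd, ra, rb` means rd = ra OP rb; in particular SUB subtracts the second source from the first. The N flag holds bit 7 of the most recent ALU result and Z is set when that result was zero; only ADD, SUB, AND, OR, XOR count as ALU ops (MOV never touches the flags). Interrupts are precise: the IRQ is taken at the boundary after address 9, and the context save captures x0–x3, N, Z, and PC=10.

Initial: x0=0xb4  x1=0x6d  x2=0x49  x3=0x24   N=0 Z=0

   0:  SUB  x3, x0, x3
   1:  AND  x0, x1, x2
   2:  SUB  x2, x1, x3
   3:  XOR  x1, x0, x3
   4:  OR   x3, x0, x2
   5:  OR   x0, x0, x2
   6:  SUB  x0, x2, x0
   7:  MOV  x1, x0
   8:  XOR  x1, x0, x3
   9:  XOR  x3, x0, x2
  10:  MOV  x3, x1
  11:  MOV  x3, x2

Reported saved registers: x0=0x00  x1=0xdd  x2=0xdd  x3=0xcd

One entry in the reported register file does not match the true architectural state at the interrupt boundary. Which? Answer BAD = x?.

after  0: x0=0xb4 x1=0x6d x2=0x49 x3=0x90  N=1 Z=0
after  1: x0=0x49 x1=0x6d x2=0x49 x3=0x90  N=0 Z=0
after  2: x0=0x49 x1=0x6d x2=0xdd x3=0x90  N=1 Z=0
after  3: x0=0x49 x1=0xd9 x2=0xdd x3=0x90  N=1 Z=0
after  4: x0=0x49 x1=0xd9 x2=0xdd x3=0xdd  N=1 Z=0
after  5: x0=0xdd x1=0xd9 x2=0xdd x3=0xdd  N=1 Z=0
after  6: x0=0x00 x1=0xd9 x2=0xdd x3=0xdd  N=0 Z=1
after  7: x0=0x00 x1=0x00 x2=0xdd x3=0xdd  N=0 Z=1
after  8: x0=0x00 x1=0xdd x2=0xdd x3=0xdd  N=1 Z=0
after  9: x0=0x00 x1=0xdd x2=0xdd x3=0xdd  N=1 Z=0
-- IRQ taken; context saved, return-PC = 10 --
mismatch: x3: reported 0xcd vs actual 0xdd

BAD = x3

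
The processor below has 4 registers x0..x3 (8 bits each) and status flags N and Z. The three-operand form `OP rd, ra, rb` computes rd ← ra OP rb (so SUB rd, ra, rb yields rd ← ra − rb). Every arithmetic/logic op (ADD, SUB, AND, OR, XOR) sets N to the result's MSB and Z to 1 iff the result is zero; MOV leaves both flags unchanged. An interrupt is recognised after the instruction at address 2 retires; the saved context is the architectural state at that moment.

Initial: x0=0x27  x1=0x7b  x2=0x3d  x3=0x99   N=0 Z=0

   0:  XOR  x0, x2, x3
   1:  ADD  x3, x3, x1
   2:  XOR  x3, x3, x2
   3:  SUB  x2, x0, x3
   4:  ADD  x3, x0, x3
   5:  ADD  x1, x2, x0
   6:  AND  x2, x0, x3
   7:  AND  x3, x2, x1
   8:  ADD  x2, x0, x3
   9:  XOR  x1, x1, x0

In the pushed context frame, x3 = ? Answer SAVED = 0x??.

SAVED = 0x29

after  0: x0=0xa4 x1=0x7b x2=0x3d x3=0x99  N=1 Z=0
after  1: x0=0xa4 x1=0x7b x2=0x3d x3=0x14  N=0 Z=0
after  2: x0=0xa4 x1=0x7b x2=0x3d x3=0x29  N=0 Z=0
-- IRQ taken; context saved, return-PC = 3 --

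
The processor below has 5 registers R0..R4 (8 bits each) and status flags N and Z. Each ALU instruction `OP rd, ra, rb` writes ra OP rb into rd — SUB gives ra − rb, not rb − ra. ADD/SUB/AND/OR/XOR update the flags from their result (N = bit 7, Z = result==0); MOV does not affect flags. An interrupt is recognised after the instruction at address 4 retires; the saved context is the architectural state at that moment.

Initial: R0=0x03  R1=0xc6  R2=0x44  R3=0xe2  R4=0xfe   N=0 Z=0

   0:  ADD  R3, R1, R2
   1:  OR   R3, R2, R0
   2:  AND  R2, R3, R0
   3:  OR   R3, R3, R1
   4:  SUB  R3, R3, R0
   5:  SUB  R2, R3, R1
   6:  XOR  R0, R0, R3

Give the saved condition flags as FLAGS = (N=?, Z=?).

FLAGS = (N=1, Z=0)

after  0: R0=0x03 R1=0xc6 R2=0x44 R3=0x0a R4=0xfe  N=0 Z=0
after  1: R0=0x03 R1=0xc6 R2=0x44 R3=0x47 R4=0xfe  N=0 Z=0
after  2: R0=0x03 R1=0xc6 R2=0x03 R3=0x47 R4=0xfe  N=0 Z=0
after  3: R0=0x03 R1=0xc6 R2=0x03 R3=0xc7 R4=0xfe  N=1 Z=0
after  4: R0=0x03 R1=0xc6 R2=0x03 R3=0xc4 R4=0xfe  N=1 Z=0
-- IRQ taken; context saved, return-PC = 5 --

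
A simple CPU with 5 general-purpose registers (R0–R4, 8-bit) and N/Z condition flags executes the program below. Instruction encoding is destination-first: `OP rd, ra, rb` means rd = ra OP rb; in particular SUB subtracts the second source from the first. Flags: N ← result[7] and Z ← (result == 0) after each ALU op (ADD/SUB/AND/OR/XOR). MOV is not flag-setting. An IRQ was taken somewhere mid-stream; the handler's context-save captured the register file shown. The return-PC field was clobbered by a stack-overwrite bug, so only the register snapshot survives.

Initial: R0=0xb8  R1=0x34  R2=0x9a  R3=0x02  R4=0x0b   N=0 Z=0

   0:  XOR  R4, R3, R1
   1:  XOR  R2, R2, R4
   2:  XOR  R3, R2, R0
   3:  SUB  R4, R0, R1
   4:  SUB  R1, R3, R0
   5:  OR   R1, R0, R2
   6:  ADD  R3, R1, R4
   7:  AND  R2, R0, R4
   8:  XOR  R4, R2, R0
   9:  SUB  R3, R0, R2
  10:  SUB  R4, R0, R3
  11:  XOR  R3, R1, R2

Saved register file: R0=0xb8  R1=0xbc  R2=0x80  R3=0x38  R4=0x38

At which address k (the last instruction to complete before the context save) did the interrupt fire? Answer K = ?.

after  0: R0=0xb8 R1=0x34 R2=0x9a R3=0x02 R4=0x36  N=0 Z=0
after  1: R0=0xb8 R1=0x34 R2=0xac R3=0x02 R4=0x36  N=1 Z=0
after  2: R0=0xb8 R1=0x34 R2=0xac R3=0x14 R4=0x36  N=0 Z=0
after  3: R0=0xb8 R1=0x34 R2=0xac R3=0x14 R4=0x84  N=1 Z=0
after  4: R0=0xb8 R1=0x5c R2=0xac R3=0x14 R4=0x84  N=0 Z=0
after  5: R0=0xb8 R1=0xbc R2=0xac R3=0x14 R4=0x84  N=1 Z=0
after  6: R0=0xb8 R1=0xbc R2=0xac R3=0x40 R4=0x84  N=0 Z=0
after  7: R0=0xb8 R1=0xbc R2=0x80 R3=0x40 R4=0x84  N=1 Z=0
after  8: R0=0xb8 R1=0xbc R2=0x80 R3=0x40 R4=0x38  N=0 Z=0
after  9: R0=0xb8 R1=0xbc R2=0x80 R3=0x38 R4=0x38  N=0 Z=0
-- IRQ taken; context saved, return-PC = 10 --

K = 9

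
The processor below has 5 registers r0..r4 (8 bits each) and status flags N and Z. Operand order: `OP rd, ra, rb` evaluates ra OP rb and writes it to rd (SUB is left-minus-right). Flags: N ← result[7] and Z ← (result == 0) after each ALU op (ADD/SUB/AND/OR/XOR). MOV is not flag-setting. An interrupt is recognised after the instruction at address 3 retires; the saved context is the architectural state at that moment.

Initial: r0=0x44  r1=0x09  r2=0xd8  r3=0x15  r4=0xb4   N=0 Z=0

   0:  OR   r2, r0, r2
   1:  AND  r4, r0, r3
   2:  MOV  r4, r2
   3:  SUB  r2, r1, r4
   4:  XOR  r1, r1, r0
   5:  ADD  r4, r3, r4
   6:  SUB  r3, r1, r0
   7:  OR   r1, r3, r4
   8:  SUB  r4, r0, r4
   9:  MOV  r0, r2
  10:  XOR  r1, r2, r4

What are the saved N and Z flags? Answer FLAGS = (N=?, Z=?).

after  0: r0=0x44 r1=0x09 r2=0xdc r3=0x15 r4=0xb4  N=1 Z=0
after  1: r0=0x44 r1=0x09 r2=0xdc r3=0x15 r4=0x04  N=0 Z=0
after  2: r0=0x44 r1=0x09 r2=0xdc r3=0x15 r4=0xdc  N=0 Z=0
after  3: r0=0x44 r1=0x09 r2=0x2d r3=0x15 r4=0xdc  N=0 Z=0
-- IRQ taken; context saved, return-PC = 4 --

FLAGS = (N=0, Z=0)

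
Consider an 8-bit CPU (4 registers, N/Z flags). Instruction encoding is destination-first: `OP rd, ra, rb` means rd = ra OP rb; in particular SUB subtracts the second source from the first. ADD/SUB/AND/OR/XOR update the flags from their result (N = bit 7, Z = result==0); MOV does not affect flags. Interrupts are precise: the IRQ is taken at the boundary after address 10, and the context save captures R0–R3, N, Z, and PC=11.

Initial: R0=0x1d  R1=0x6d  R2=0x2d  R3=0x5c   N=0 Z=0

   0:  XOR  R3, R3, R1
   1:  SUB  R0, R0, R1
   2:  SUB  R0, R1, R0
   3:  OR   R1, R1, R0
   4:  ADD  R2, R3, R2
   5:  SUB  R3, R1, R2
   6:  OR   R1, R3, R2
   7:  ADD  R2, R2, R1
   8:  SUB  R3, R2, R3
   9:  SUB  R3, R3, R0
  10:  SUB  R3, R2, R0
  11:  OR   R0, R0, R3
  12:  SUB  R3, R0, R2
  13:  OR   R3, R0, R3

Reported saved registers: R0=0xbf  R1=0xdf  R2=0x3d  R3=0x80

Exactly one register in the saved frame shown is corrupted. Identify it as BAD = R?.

after  0: R0=0x1d R1=0x6d R2=0x2d R3=0x31  N=0 Z=0
after  1: R0=0xb0 R1=0x6d R2=0x2d R3=0x31  N=1 Z=0
after  2: R0=0xbd R1=0x6d R2=0x2d R3=0x31  N=1 Z=0
after  3: R0=0xbd R1=0xfd R2=0x2d R3=0x31  N=1 Z=0
after  4: R0=0xbd R1=0xfd R2=0x5e R3=0x31  N=0 Z=0
after  5: R0=0xbd R1=0xfd R2=0x5e R3=0x9f  N=1 Z=0
after  6: R0=0xbd R1=0xdf R2=0x5e R3=0x9f  N=1 Z=0
after  7: R0=0xbd R1=0xdf R2=0x3d R3=0x9f  N=0 Z=0
after  8: R0=0xbd R1=0xdf R2=0x3d R3=0x9e  N=1 Z=0
after  9: R0=0xbd R1=0xdf R2=0x3d R3=0xe1  N=1 Z=0
after 10: R0=0xbd R1=0xdf R2=0x3d R3=0x80  N=1 Z=0
-- IRQ taken; context saved, return-PC = 11 --
mismatch: R0: reported 0xbf vs actual 0xbd

BAD = R0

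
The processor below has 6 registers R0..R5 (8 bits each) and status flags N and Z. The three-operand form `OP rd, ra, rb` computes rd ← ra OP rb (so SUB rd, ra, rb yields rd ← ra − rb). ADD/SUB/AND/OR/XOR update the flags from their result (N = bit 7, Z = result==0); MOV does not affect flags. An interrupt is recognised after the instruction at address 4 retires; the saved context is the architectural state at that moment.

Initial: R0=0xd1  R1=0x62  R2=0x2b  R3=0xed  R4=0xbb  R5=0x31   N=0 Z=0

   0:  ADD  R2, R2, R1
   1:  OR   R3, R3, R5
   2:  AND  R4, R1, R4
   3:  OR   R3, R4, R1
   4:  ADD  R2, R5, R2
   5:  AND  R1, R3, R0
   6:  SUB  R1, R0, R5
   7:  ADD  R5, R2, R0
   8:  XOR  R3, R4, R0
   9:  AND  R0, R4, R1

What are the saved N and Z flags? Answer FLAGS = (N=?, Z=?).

after  0: R0=0xd1 R1=0x62 R2=0x8d R3=0xed R4=0xbb R5=0x31  N=1 Z=0
after  1: R0=0xd1 R1=0x62 R2=0x8d R3=0xfd R4=0xbb R5=0x31  N=1 Z=0
after  2: R0=0xd1 R1=0x62 R2=0x8d R3=0xfd R4=0x22 R5=0x31  N=0 Z=0
after  3: R0=0xd1 R1=0x62 R2=0x8d R3=0x62 R4=0x22 R5=0x31  N=0 Z=0
after  4: R0=0xd1 R1=0x62 R2=0xbe R3=0x62 R4=0x22 R5=0x31  N=1 Z=0
-- IRQ taken; context saved, return-PC = 5 --

FLAGS = (N=1, Z=0)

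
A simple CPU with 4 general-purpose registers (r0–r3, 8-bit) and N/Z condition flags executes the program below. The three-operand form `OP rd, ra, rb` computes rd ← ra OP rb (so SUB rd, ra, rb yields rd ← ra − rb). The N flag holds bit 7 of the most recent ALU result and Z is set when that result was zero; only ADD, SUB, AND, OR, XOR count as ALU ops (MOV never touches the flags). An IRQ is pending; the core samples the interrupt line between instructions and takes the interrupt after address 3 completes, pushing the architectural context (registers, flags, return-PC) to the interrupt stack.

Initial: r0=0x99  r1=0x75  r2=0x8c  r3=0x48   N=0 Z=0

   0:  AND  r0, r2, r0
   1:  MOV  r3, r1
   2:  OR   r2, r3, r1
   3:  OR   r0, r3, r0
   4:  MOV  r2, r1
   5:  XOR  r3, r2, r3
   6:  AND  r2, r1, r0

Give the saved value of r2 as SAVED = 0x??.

after  0: r0=0x88 r1=0x75 r2=0x8c r3=0x48  N=1 Z=0
after  1: r0=0x88 r1=0x75 r2=0x8c r3=0x75  N=1 Z=0
after  2: r0=0x88 r1=0x75 r2=0x75 r3=0x75  N=0 Z=0
after  3: r0=0xfd r1=0x75 r2=0x75 r3=0x75  N=1 Z=0
-- IRQ taken; context saved, return-PC = 4 --

SAVED = 0x75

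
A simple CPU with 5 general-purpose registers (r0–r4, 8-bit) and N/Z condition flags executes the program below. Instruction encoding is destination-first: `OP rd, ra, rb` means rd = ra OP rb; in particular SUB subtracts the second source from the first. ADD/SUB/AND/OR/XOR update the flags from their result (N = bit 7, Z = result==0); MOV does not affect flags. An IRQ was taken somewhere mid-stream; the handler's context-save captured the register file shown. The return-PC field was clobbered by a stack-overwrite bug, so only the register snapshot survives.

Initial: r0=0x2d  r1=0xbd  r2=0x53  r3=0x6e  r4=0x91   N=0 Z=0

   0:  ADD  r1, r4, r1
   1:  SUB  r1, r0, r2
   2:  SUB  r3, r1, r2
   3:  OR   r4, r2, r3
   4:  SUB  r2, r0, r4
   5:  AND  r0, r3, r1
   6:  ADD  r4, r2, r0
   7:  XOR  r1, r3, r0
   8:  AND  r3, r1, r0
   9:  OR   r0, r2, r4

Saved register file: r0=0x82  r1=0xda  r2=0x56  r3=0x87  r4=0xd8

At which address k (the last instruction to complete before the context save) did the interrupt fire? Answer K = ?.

after  0: r0=0x2d r1=0x4e r2=0x53 r3=0x6e r4=0x91  N=0 Z=0
after  1: r0=0x2d r1=0xda r2=0x53 r3=0x6e r4=0x91  N=1 Z=0
after  2: r0=0x2d r1=0xda r2=0x53 r3=0x87 r4=0x91  N=1 Z=0
after  3: r0=0x2d r1=0xda r2=0x53 r3=0x87 r4=0xd7  N=1 Z=0
after  4: r0=0x2d r1=0xda r2=0x56 r3=0x87 r4=0xd7  N=0 Z=0
after  5: r0=0x82 r1=0xda r2=0x56 r3=0x87 r4=0xd7  N=1 Z=0
after  6: r0=0x82 r1=0xda r2=0x56 r3=0x87 r4=0xd8  N=1 Z=0
-- IRQ taken; context saved, return-PC = 7 --

K = 6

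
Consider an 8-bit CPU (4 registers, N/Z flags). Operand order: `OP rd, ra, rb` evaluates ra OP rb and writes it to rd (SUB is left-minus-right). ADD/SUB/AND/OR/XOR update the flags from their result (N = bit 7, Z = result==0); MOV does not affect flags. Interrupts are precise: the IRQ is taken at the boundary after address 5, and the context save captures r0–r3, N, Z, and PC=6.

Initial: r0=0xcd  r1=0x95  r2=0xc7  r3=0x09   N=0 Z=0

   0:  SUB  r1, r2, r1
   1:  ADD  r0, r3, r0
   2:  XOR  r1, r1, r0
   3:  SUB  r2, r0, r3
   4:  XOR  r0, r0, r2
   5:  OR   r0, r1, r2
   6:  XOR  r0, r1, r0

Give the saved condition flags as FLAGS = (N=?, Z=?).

after  0: r0=0xcd r1=0x32 r2=0xc7 r3=0x09  N=0 Z=0
after  1: r0=0xd6 r1=0x32 r2=0xc7 r3=0x09  N=1 Z=0
after  2: r0=0xd6 r1=0xe4 r2=0xc7 r3=0x09  N=1 Z=0
after  3: r0=0xd6 r1=0xe4 r2=0xcd r3=0x09  N=1 Z=0
after  4: r0=0x1b r1=0xe4 r2=0xcd r3=0x09  N=0 Z=0
after  5: r0=0xed r1=0xe4 r2=0xcd r3=0x09  N=1 Z=0
-- IRQ taken; context saved, return-PC = 6 --

FLAGS = (N=1, Z=0)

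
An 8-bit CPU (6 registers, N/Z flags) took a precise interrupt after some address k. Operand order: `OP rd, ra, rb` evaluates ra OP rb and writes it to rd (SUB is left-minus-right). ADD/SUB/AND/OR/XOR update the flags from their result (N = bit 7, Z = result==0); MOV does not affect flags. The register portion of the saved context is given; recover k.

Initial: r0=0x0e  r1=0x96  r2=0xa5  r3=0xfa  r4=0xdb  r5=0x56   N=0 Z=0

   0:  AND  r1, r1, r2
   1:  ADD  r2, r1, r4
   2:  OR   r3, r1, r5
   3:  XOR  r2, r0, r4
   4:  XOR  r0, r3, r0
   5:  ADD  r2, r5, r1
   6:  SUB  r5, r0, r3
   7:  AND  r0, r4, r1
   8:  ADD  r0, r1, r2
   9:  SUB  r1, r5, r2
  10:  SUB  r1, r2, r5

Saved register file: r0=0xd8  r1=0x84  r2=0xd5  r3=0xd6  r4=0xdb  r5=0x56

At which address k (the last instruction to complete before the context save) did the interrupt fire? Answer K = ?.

K = 4

after  0: r0=0x0e r1=0x84 r2=0xa5 r3=0xfa r4=0xdb r5=0x56  N=1 Z=0
after  1: r0=0x0e r1=0x84 r2=0x5f r3=0xfa r4=0xdb r5=0x56  N=0 Z=0
after  2: r0=0x0e r1=0x84 r2=0x5f r3=0xd6 r4=0xdb r5=0x56  N=1 Z=0
after  3: r0=0x0e r1=0x84 r2=0xd5 r3=0xd6 r4=0xdb r5=0x56  N=1 Z=0
after  4: r0=0xd8 r1=0x84 r2=0xd5 r3=0xd6 r4=0xdb r5=0x56  N=1 Z=0
-- IRQ taken; context saved, return-PC = 5 --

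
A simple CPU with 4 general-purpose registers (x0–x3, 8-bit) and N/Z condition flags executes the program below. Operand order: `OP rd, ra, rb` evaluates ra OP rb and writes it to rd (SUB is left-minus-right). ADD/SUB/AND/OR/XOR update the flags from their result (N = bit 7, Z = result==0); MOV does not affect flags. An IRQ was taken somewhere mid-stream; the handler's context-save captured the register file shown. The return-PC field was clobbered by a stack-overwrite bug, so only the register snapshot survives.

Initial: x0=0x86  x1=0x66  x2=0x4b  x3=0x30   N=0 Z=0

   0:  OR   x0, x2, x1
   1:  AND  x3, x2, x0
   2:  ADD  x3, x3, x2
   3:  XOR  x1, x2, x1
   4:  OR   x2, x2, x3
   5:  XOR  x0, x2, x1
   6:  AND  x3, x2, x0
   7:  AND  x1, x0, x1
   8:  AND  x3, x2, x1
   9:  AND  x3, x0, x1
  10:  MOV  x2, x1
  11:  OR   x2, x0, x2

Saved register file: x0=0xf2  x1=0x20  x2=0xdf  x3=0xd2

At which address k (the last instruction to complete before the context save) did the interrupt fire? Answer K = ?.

after  0: x0=0x6f x1=0x66 x2=0x4b x3=0x30  N=0 Z=0
after  1: x0=0x6f x1=0x66 x2=0x4b x3=0x4b  N=0 Z=0
after  2: x0=0x6f x1=0x66 x2=0x4b x3=0x96  N=1 Z=0
after  3: x0=0x6f x1=0x2d x2=0x4b x3=0x96  N=0 Z=0
after  4: x0=0x6f x1=0x2d x2=0xdf x3=0x96  N=1 Z=0
after  5: x0=0xf2 x1=0x2d x2=0xdf x3=0x96  N=1 Z=0
after  6: x0=0xf2 x1=0x2d x2=0xdf x3=0xd2  N=1 Z=0
after  7: x0=0xf2 x1=0x20 x2=0xdf x3=0xd2  N=0 Z=0
-- IRQ taken; context saved, return-PC = 8 --

K = 7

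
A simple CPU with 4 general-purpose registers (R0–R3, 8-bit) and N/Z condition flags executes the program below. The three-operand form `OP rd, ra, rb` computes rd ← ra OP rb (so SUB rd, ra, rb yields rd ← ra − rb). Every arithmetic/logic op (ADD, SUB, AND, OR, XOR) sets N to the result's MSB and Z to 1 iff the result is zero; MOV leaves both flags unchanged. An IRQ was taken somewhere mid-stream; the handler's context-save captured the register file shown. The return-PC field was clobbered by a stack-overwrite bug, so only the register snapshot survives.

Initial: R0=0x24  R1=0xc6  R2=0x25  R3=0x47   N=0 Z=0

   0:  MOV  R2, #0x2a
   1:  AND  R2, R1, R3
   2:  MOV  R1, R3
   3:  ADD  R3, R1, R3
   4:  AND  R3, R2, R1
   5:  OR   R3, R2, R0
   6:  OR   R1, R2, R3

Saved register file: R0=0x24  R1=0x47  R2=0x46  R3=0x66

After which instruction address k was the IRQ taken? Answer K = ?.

K = 5

after  0: R0=0x24 R1=0xc6 R2=0x2a R3=0x47  N=0 Z=0
after  1: R0=0x24 R1=0xc6 R2=0x46 R3=0x47  N=0 Z=0
after  2: R0=0x24 R1=0x47 R2=0x46 R3=0x47  N=0 Z=0
after  3: R0=0x24 R1=0x47 R2=0x46 R3=0x8e  N=1 Z=0
after  4: R0=0x24 R1=0x47 R2=0x46 R3=0x46  N=0 Z=0
after  5: R0=0x24 R1=0x47 R2=0x46 R3=0x66  N=0 Z=0
-- IRQ taken; context saved, return-PC = 6 --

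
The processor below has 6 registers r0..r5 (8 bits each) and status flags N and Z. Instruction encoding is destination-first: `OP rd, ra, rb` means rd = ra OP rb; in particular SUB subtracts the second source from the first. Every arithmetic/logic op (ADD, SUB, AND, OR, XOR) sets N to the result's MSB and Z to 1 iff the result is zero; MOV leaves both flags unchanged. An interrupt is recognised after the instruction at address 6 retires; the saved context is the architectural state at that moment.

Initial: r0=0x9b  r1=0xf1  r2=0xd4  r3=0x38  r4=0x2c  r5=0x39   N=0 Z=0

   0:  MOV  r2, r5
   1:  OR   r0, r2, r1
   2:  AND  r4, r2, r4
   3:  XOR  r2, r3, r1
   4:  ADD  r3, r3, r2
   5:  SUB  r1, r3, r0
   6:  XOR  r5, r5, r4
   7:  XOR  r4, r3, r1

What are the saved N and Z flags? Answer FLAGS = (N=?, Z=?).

after  0: r0=0x9b r1=0xf1 r2=0x39 r3=0x38 r4=0x2c r5=0x39  N=0 Z=0
after  1: r0=0xf9 r1=0xf1 r2=0x39 r3=0x38 r4=0x2c r5=0x39  N=1 Z=0
after  2: r0=0xf9 r1=0xf1 r2=0x39 r3=0x38 r4=0x28 r5=0x39  N=0 Z=0
after  3: r0=0xf9 r1=0xf1 r2=0xc9 r3=0x38 r4=0x28 r5=0x39  N=1 Z=0
after  4: r0=0xf9 r1=0xf1 r2=0xc9 r3=0x01 r4=0x28 r5=0x39  N=0 Z=0
after  5: r0=0xf9 r1=0x08 r2=0xc9 r3=0x01 r4=0x28 r5=0x39  N=0 Z=0
after  6: r0=0xf9 r1=0x08 r2=0xc9 r3=0x01 r4=0x28 r5=0x11  N=0 Z=0
-- IRQ taken; context saved, return-PC = 7 --

FLAGS = (N=0, Z=0)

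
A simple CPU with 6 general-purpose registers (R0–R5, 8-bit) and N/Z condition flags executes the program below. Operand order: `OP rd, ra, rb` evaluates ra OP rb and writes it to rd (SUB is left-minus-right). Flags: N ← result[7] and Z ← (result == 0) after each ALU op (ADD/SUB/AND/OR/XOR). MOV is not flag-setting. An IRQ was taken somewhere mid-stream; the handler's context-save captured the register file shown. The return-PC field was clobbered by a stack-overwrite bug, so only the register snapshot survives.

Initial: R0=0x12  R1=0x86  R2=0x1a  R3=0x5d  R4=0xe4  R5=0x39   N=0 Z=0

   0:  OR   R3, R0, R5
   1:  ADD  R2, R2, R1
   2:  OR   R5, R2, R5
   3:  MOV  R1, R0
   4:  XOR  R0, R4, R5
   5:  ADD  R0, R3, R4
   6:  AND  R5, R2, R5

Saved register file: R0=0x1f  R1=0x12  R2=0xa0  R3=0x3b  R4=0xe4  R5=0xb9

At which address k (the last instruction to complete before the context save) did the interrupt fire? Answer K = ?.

after  0: R0=0x12 R1=0x86 R2=0x1a R3=0x3b R4=0xe4 R5=0x39  N=0 Z=0
after  1: R0=0x12 R1=0x86 R2=0xa0 R3=0x3b R4=0xe4 R5=0x39  N=1 Z=0
after  2: R0=0x12 R1=0x86 R2=0xa0 R3=0x3b R4=0xe4 R5=0xb9  N=1 Z=0
after  3: R0=0x12 R1=0x12 R2=0xa0 R3=0x3b R4=0xe4 R5=0xb9  N=1 Z=0
after  4: R0=0x5d R1=0x12 R2=0xa0 R3=0x3b R4=0xe4 R5=0xb9  N=0 Z=0
after  5: R0=0x1f R1=0x12 R2=0xa0 R3=0x3b R4=0xe4 R5=0xb9  N=0 Z=0
-- IRQ taken; context saved, return-PC = 6 --

K = 5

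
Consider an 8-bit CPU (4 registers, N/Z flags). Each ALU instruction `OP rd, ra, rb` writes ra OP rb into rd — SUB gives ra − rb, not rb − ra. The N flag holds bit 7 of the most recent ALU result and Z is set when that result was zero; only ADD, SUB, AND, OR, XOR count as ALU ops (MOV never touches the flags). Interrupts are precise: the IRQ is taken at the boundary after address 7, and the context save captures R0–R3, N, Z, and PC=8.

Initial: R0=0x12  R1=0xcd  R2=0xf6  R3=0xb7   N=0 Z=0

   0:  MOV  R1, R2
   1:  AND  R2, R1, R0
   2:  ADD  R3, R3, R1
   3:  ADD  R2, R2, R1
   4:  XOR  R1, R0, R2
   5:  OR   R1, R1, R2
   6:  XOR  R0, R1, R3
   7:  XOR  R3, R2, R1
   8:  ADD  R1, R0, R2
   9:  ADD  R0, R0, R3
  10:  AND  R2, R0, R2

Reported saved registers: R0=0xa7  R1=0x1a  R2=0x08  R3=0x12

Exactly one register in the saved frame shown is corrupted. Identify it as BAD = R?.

after  0: R0=0x12 R1=0xf6 R2=0xf6 R3=0xb7  N=0 Z=0
after  1: R0=0x12 R1=0xf6 R2=0x12 R3=0xb7  N=0 Z=0
after  2: R0=0x12 R1=0xf6 R2=0x12 R3=0xad  N=1 Z=0
after  3: R0=0x12 R1=0xf6 R2=0x08 R3=0xad  N=0 Z=0
after  4: R0=0x12 R1=0x1a R2=0x08 R3=0xad  N=0 Z=0
after  5: R0=0x12 R1=0x1a R2=0x08 R3=0xad  N=0 Z=0
after  6: R0=0xb7 R1=0x1a R2=0x08 R3=0xad  N=1 Z=0
after  7: R0=0xb7 R1=0x1a R2=0x08 R3=0x12  N=0 Z=0
-- IRQ taken; context saved, return-PC = 8 --
mismatch: R0: reported 0xa7 vs actual 0xb7

BAD = R0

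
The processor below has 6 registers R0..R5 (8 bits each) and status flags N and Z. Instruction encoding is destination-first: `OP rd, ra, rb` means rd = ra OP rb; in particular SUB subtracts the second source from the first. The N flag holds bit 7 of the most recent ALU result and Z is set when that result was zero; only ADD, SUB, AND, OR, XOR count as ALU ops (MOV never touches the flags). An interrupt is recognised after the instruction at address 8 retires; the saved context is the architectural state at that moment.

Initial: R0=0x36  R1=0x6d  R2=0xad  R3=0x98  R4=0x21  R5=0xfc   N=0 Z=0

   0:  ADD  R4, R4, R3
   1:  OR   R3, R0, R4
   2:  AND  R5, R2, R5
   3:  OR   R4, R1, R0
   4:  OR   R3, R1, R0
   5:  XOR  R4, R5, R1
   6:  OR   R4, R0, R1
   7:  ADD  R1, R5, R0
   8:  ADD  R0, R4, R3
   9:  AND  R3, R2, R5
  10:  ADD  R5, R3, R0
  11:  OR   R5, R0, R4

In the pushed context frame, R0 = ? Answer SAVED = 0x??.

SAVED = 0xfe

after  0: R0=0x36 R1=0x6d R2=0xad R3=0x98 R4=0xb9 R5=0xfc  N=1 Z=0
after  1: R0=0x36 R1=0x6d R2=0xad R3=0xbf R4=0xb9 R5=0xfc  N=1 Z=0
after  2: R0=0x36 R1=0x6d R2=0xad R3=0xbf R4=0xb9 R5=0xac  N=1 Z=0
after  3: R0=0x36 R1=0x6d R2=0xad R3=0xbf R4=0x7f R5=0xac  N=0 Z=0
after  4: R0=0x36 R1=0x6d R2=0xad R3=0x7f R4=0x7f R5=0xac  N=0 Z=0
after  5: R0=0x36 R1=0x6d R2=0xad R3=0x7f R4=0xc1 R5=0xac  N=1 Z=0
after  6: R0=0x36 R1=0x6d R2=0xad R3=0x7f R4=0x7f R5=0xac  N=0 Z=0
after  7: R0=0x36 R1=0xe2 R2=0xad R3=0x7f R4=0x7f R5=0xac  N=1 Z=0
after  8: R0=0xfe R1=0xe2 R2=0xad R3=0x7f R4=0x7f R5=0xac  N=1 Z=0
-- IRQ taken; context saved, return-PC = 9 --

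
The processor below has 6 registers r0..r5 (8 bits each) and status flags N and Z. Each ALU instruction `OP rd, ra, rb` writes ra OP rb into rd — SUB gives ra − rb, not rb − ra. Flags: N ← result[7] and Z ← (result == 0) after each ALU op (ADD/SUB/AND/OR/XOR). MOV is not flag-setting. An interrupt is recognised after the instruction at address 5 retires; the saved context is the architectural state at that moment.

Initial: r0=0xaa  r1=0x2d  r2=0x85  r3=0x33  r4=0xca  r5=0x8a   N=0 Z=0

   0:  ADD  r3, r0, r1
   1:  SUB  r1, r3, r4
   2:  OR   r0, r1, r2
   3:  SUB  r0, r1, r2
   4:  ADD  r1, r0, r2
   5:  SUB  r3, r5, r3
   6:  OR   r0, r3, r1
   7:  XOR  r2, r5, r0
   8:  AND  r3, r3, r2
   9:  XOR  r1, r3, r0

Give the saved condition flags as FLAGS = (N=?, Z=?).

FLAGS = (N=1, Z=0)

after  0: r0=0xaa r1=0x2d r2=0x85 r3=0xd7 r4=0xca r5=0x8a  N=1 Z=0
after  1: r0=0xaa r1=0x0d r2=0x85 r3=0xd7 r4=0xca r5=0x8a  N=0 Z=0
after  2: r0=0x8d r1=0x0d r2=0x85 r3=0xd7 r4=0xca r5=0x8a  N=1 Z=0
after  3: r0=0x88 r1=0x0d r2=0x85 r3=0xd7 r4=0xca r5=0x8a  N=1 Z=0
after  4: r0=0x88 r1=0x0d r2=0x85 r3=0xd7 r4=0xca r5=0x8a  N=0 Z=0
after  5: r0=0x88 r1=0x0d r2=0x85 r3=0xb3 r4=0xca r5=0x8a  N=1 Z=0
-- IRQ taken; context saved, return-PC = 6 --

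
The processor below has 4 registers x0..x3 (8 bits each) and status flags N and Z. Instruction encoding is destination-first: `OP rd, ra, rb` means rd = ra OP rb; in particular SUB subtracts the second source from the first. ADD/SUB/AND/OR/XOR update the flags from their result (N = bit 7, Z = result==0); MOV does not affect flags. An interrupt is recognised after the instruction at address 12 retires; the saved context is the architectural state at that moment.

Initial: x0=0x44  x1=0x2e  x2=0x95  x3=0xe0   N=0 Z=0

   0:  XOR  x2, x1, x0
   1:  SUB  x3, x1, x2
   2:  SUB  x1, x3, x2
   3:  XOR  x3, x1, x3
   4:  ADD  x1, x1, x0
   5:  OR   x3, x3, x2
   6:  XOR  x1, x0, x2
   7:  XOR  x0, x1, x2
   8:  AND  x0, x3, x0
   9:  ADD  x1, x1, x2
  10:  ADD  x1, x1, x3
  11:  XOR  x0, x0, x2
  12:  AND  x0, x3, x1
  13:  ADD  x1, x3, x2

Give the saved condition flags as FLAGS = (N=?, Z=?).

FLAGS = (N=1, Z=0)

after  0: x0=0x44 x1=0x2e x2=0x6a x3=0xe0  N=0 Z=0
after  1: x0=0x44 x1=0x2e x2=0x6a x3=0xc4  N=1 Z=0
after  2: x0=0x44 x1=0x5a x2=0x6a x3=0xc4  N=0 Z=0
after  3: x0=0x44 x1=0x5a x2=0x6a x3=0x9e  N=1 Z=0
after  4: x0=0x44 x1=0x9e x2=0x6a x3=0x9e  N=1 Z=0
after  5: x0=0x44 x1=0x9e x2=0x6a x3=0xfe  N=1 Z=0
after  6: x0=0x44 x1=0x2e x2=0x6a x3=0xfe  N=0 Z=0
after  7: x0=0x44 x1=0x2e x2=0x6a x3=0xfe  N=0 Z=0
after  8: x0=0x44 x1=0x2e x2=0x6a x3=0xfe  N=0 Z=0
after  9: x0=0x44 x1=0x98 x2=0x6a x3=0xfe  N=1 Z=0
after 10: x0=0x44 x1=0x96 x2=0x6a x3=0xfe  N=1 Z=0
after 11: x0=0x2e x1=0x96 x2=0x6a x3=0xfe  N=0 Z=0
after 12: x0=0x96 x1=0x96 x2=0x6a x3=0xfe  N=1 Z=0
-- IRQ taken; context saved, return-PC = 13 --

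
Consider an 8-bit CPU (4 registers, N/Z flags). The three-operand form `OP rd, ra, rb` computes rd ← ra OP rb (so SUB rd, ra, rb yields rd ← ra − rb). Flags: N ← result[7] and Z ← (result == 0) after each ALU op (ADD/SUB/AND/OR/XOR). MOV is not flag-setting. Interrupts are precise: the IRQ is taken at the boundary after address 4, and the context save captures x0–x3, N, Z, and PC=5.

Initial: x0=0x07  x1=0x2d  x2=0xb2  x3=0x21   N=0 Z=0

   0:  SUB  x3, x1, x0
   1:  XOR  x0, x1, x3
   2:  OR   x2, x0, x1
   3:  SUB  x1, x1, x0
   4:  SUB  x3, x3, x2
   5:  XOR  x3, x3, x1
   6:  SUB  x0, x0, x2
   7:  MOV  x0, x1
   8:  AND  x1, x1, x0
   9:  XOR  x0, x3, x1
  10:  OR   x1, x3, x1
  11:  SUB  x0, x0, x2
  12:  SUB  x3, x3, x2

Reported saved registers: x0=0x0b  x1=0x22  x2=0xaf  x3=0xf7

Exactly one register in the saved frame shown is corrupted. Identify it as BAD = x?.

after  0: x0=0x07 x1=0x2d x2=0xb2 x3=0x26  N=0 Z=0
after  1: x0=0x0b x1=0x2d x2=0xb2 x3=0x26  N=0 Z=0
after  2: x0=0x0b x1=0x2d x2=0x2f x3=0x26  N=0 Z=0
after  3: x0=0x0b x1=0x22 x2=0x2f x3=0x26  N=0 Z=0
after  4: x0=0x0b x1=0x22 x2=0x2f x3=0xf7  N=1 Z=0
-- IRQ taken; context saved, return-PC = 5 --
mismatch: x2: reported 0xaf vs actual 0x2f

BAD = x2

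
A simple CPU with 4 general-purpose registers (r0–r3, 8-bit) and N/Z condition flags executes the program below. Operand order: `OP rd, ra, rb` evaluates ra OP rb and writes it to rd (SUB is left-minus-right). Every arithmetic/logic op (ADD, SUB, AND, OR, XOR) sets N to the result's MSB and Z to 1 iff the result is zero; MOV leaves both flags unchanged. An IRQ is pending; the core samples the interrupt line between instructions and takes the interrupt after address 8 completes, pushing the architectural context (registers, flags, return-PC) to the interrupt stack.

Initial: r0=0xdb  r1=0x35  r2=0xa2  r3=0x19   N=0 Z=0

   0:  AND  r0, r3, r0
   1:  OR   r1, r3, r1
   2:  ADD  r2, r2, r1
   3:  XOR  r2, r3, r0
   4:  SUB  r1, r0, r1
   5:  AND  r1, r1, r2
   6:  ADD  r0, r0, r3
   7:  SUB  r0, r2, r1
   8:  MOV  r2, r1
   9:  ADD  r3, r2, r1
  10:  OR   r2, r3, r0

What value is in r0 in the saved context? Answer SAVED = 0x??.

after  0: r0=0x19 r1=0x35 r2=0xa2 r3=0x19  N=0 Z=0
after  1: r0=0x19 r1=0x3d r2=0xa2 r3=0x19  N=0 Z=0
after  2: r0=0x19 r1=0x3d r2=0xdf r3=0x19  N=1 Z=0
after  3: r0=0x19 r1=0x3d r2=0x00 r3=0x19  N=0 Z=1
after  4: r0=0x19 r1=0xdc r2=0x00 r3=0x19  N=1 Z=0
after  5: r0=0x19 r1=0x00 r2=0x00 r3=0x19  N=0 Z=1
after  6: r0=0x32 r1=0x00 r2=0x00 r3=0x19  N=0 Z=0
after  7: r0=0x00 r1=0x00 r2=0x00 r3=0x19  N=0 Z=1
after  8: r0=0x00 r1=0x00 r2=0x00 r3=0x19  N=0 Z=1
-- IRQ taken; context saved, return-PC = 9 --

SAVED = 0x00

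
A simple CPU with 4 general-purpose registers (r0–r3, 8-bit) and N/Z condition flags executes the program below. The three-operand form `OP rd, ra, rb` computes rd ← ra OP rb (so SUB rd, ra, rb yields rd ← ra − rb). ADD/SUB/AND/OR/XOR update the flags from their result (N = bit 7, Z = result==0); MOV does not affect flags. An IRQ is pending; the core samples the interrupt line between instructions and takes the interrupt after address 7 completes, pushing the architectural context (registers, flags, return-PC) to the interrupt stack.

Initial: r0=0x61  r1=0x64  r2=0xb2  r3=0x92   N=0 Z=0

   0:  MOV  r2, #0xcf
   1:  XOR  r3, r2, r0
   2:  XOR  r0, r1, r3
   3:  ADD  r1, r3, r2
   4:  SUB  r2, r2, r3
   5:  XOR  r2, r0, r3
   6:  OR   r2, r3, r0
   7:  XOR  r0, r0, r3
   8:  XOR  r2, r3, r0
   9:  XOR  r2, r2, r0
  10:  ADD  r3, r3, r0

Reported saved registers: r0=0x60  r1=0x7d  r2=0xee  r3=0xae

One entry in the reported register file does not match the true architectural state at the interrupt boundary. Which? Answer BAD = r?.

after  0: r0=0x61 r1=0x64 r2=0xcf r3=0x92  N=0 Z=0
after  1: r0=0x61 r1=0x64 r2=0xcf r3=0xae  N=1 Z=0
after  2: r0=0xca r1=0x64 r2=0xcf r3=0xae  N=1 Z=0
after  3: r0=0xca r1=0x7d r2=0xcf r3=0xae  N=0 Z=0
after  4: r0=0xca r1=0x7d r2=0x21 r3=0xae  N=0 Z=0
after  5: r0=0xca r1=0x7d r2=0x64 r3=0xae  N=0 Z=0
after  6: r0=0xca r1=0x7d r2=0xee r3=0xae  N=1 Z=0
after  7: r0=0x64 r1=0x7d r2=0xee r3=0xae  N=0 Z=0
-- IRQ taken; context saved, return-PC = 8 --
mismatch: r0: reported 0x60 vs actual 0x64

BAD = r0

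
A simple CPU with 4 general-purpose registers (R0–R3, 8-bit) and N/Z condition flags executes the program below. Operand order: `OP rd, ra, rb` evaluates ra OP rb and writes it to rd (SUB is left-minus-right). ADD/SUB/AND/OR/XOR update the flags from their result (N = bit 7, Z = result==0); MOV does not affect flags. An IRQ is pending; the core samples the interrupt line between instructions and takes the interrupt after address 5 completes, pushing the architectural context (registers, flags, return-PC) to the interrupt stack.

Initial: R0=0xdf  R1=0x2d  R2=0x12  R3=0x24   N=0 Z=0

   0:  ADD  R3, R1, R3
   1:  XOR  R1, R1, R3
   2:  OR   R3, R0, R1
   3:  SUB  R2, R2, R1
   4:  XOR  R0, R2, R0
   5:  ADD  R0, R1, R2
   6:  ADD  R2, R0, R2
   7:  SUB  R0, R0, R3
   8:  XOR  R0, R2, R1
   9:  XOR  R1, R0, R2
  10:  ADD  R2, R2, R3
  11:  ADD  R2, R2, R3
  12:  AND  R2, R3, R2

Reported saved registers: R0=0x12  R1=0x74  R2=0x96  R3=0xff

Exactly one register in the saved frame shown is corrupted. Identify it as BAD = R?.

after  0: R0=0xdf R1=0x2d R2=0x12 R3=0x51  N=0 Z=0
after  1: R0=0xdf R1=0x7c R2=0x12 R3=0x51  N=0 Z=0
after  2: R0=0xdf R1=0x7c R2=0x12 R3=0xff  N=1 Z=0
after  3: R0=0xdf R1=0x7c R2=0x96 R3=0xff  N=1 Z=0
after  4: R0=0x49 R1=0x7c R2=0x96 R3=0xff  N=0 Z=0
after  5: R0=0x12 R1=0x7c R2=0x96 R3=0xff  N=0 Z=0
-- IRQ taken; context saved, return-PC = 6 --
mismatch: R1: reported 0x74 vs actual 0x7c

BAD = R1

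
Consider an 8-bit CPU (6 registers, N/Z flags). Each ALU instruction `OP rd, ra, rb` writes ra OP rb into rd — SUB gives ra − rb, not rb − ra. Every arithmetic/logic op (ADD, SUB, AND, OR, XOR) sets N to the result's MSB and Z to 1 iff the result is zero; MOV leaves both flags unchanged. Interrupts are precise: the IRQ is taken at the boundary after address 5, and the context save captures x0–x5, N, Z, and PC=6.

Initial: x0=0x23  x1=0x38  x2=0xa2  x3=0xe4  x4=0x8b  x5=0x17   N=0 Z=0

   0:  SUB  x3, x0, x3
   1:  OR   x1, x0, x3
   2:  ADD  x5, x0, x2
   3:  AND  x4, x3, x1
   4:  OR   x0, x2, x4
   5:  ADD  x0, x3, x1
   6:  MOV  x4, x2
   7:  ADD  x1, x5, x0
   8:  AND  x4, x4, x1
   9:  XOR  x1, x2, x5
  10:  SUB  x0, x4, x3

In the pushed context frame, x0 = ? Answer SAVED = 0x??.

SAVED = 0x7e

after  0: x0=0x23 x1=0x38 x2=0xa2 x3=0x3f x4=0x8b x5=0x17  N=0 Z=0
after  1: x0=0x23 x1=0x3f x2=0xa2 x3=0x3f x4=0x8b x5=0x17  N=0 Z=0
after  2: x0=0x23 x1=0x3f x2=0xa2 x3=0x3f x4=0x8b x5=0xc5  N=1 Z=0
after  3: x0=0x23 x1=0x3f x2=0xa2 x3=0x3f x4=0x3f x5=0xc5  N=0 Z=0
after  4: x0=0xbf x1=0x3f x2=0xa2 x3=0x3f x4=0x3f x5=0xc5  N=1 Z=0
after  5: x0=0x7e x1=0x3f x2=0xa2 x3=0x3f x4=0x3f x5=0xc5  N=0 Z=0
-- IRQ taken; context saved, return-PC = 6 --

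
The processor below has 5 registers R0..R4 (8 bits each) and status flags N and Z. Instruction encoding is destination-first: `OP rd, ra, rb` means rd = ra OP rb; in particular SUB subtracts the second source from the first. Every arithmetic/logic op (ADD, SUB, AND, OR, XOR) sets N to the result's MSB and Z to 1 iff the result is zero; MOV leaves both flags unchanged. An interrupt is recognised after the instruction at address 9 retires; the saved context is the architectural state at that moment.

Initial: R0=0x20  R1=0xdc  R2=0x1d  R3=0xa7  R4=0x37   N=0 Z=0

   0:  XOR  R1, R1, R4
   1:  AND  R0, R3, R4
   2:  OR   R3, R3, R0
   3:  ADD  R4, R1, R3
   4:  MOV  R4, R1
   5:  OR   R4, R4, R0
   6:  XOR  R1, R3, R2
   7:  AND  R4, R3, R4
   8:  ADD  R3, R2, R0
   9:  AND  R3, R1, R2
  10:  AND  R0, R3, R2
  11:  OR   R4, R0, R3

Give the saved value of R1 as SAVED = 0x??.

SAVED = 0xba

after  0: R0=0x20 R1=0xeb R2=0x1d R3=0xa7 R4=0x37  N=1 Z=0
after  1: R0=0x27 R1=0xeb R2=0x1d R3=0xa7 R4=0x37  N=0 Z=0
after  2: R0=0x27 R1=0xeb R2=0x1d R3=0xa7 R4=0x37  N=1 Z=0
after  3: R0=0x27 R1=0xeb R2=0x1d R3=0xa7 R4=0x92  N=1 Z=0
after  4: R0=0x27 R1=0xeb R2=0x1d R3=0xa7 R4=0xeb  N=1 Z=0
after  5: R0=0x27 R1=0xeb R2=0x1d R3=0xa7 R4=0xef  N=1 Z=0
after  6: R0=0x27 R1=0xba R2=0x1d R3=0xa7 R4=0xef  N=1 Z=0
after  7: R0=0x27 R1=0xba R2=0x1d R3=0xa7 R4=0xa7  N=1 Z=0
after  8: R0=0x27 R1=0xba R2=0x1d R3=0x44 R4=0xa7  N=0 Z=0
after  9: R0=0x27 R1=0xba R2=0x1d R3=0x18 R4=0xa7  N=0 Z=0
-- IRQ taken; context saved, return-PC = 10 --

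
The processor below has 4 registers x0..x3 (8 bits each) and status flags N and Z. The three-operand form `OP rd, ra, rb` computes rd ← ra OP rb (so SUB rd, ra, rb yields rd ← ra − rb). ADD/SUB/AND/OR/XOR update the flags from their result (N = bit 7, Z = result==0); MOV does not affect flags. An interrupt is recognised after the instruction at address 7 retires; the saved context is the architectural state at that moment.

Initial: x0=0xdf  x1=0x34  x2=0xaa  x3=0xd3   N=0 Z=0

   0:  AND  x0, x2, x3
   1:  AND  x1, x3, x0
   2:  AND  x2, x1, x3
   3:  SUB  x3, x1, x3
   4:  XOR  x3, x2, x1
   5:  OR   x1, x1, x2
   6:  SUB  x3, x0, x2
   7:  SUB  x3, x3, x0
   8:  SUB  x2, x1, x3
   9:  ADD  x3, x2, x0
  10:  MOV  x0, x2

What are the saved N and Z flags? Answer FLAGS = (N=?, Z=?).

FLAGS = (N=0, Z=0)

after  0: x0=0x82 x1=0x34 x2=0xaa x3=0xd3  N=1 Z=0
after  1: x0=0x82 x1=0x82 x2=0xaa x3=0xd3  N=1 Z=0
after  2: x0=0x82 x1=0x82 x2=0x82 x3=0xd3  N=1 Z=0
after  3: x0=0x82 x1=0x82 x2=0x82 x3=0xaf  N=1 Z=0
after  4: x0=0x82 x1=0x82 x2=0x82 x3=0x00  N=0 Z=1
after  5: x0=0x82 x1=0x82 x2=0x82 x3=0x00  N=1 Z=0
after  6: x0=0x82 x1=0x82 x2=0x82 x3=0x00  N=0 Z=1
after  7: x0=0x82 x1=0x82 x2=0x82 x3=0x7e  N=0 Z=0
-- IRQ taken; context saved, return-PC = 8 --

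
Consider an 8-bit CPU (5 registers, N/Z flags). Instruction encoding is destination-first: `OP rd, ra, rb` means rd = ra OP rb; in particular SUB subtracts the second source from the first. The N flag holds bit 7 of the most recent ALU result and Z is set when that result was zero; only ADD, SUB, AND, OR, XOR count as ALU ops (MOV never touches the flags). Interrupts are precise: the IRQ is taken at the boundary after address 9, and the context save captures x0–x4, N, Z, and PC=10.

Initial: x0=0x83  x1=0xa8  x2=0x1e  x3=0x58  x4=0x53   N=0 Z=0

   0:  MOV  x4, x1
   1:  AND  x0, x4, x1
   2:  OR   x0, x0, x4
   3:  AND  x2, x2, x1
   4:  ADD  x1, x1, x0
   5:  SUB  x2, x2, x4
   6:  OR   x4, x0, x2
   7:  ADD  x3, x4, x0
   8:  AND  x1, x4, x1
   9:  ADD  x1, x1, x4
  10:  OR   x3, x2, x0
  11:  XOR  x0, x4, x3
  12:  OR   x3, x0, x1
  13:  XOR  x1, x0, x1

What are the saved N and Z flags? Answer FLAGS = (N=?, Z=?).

after  0: x0=0x83 x1=0xa8 x2=0x1e x3=0x58 x4=0xa8  N=0 Z=0
after  1: x0=0xa8 x1=0xa8 x2=0x1e x3=0x58 x4=0xa8  N=1 Z=0
after  2: x0=0xa8 x1=0xa8 x2=0x1e x3=0x58 x4=0xa8  N=1 Z=0
after  3: x0=0xa8 x1=0xa8 x2=0x08 x3=0x58 x4=0xa8  N=0 Z=0
after  4: x0=0xa8 x1=0x50 x2=0x08 x3=0x58 x4=0xa8  N=0 Z=0
after  5: x0=0xa8 x1=0x50 x2=0x60 x3=0x58 x4=0xa8  N=0 Z=0
after  6: x0=0xa8 x1=0x50 x2=0x60 x3=0x58 x4=0xe8  N=1 Z=0
after  7: x0=0xa8 x1=0x50 x2=0x60 x3=0x90 x4=0xe8  N=1 Z=0
after  8: x0=0xa8 x1=0x40 x2=0x60 x3=0x90 x4=0xe8  N=0 Z=0
after  9: x0=0xa8 x1=0x28 x2=0x60 x3=0x90 x4=0xe8  N=0 Z=0
-- IRQ taken; context saved, return-PC = 10 --

FLAGS = (N=0, Z=0)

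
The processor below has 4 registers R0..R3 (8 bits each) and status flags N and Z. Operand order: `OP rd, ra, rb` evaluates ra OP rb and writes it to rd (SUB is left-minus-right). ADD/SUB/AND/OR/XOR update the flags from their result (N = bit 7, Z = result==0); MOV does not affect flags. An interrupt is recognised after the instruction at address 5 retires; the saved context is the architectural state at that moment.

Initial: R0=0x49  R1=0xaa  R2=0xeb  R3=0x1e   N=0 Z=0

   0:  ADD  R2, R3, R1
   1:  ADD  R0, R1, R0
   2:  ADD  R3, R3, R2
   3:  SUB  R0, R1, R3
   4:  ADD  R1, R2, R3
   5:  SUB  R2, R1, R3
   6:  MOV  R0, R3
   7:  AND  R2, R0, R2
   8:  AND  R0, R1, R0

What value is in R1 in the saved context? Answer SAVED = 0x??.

SAVED = 0xae

after  0: R0=0x49 R1=0xaa R2=0xc8 R3=0x1e  N=1 Z=0
after  1: R0=0xf3 R1=0xaa R2=0xc8 R3=0x1e  N=1 Z=0
after  2: R0=0xf3 R1=0xaa R2=0xc8 R3=0xe6  N=1 Z=0
after  3: R0=0xc4 R1=0xaa R2=0xc8 R3=0xe6  N=1 Z=0
after  4: R0=0xc4 R1=0xae R2=0xc8 R3=0xe6  N=1 Z=0
after  5: R0=0xc4 R1=0xae R2=0xc8 R3=0xe6  N=1 Z=0
-- IRQ taken; context saved, return-PC = 6 --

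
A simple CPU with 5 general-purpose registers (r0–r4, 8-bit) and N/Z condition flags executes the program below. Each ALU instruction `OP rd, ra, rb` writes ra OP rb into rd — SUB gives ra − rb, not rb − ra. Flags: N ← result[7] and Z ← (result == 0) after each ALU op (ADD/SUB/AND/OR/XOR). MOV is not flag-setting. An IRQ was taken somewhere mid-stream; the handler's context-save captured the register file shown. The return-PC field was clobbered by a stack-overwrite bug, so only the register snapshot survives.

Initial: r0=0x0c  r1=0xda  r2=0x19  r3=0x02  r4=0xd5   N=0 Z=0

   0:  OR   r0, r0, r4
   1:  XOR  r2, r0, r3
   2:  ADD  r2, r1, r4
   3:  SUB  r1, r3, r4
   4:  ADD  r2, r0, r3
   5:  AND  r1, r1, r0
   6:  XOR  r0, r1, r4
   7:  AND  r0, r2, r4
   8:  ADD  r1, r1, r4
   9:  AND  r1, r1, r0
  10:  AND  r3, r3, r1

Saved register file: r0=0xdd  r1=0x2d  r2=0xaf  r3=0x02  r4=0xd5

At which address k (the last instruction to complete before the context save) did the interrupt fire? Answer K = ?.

K = 3

after  0: r0=0xdd r1=0xda r2=0x19 r3=0x02 r4=0xd5  N=1 Z=0
after  1: r0=0xdd r1=0xda r2=0xdf r3=0x02 r4=0xd5  N=1 Z=0
after  2: r0=0xdd r1=0xda r2=0xaf r3=0x02 r4=0xd5  N=1 Z=0
after  3: r0=0xdd r1=0x2d r2=0xaf r3=0x02 r4=0xd5  N=0 Z=0
-- IRQ taken; context saved, return-PC = 4 --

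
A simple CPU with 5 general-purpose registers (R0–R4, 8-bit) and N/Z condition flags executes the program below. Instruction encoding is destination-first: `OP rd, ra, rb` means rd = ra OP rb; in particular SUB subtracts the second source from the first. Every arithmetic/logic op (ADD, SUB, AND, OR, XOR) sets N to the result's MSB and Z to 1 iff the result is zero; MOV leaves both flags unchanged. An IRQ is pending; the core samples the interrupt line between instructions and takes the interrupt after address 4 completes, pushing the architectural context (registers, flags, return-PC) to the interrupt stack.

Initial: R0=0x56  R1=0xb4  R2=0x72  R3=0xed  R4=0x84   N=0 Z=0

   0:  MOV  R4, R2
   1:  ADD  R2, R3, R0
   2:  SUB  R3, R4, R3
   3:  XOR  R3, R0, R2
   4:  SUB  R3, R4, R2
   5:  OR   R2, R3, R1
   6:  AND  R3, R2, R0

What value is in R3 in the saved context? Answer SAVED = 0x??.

after  0: R0=0x56 R1=0xb4 R2=0x72 R3=0xed R4=0x72  N=0 Z=0
after  1: R0=0x56 R1=0xb4 R2=0x43 R3=0xed R4=0x72  N=0 Z=0
after  2: R0=0x56 R1=0xb4 R2=0x43 R3=0x85 R4=0x72  N=1 Z=0
after  3: R0=0x56 R1=0xb4 R2=0x43 R3=0x15 R4=0x72  N=0 Z=0
after  4: R0=0x56 R1=0xb4 R2=0x43 R3=0x2f R4=0x72  N=0 Z=0
-- IRQ taken; context saved, return-PC = 5 --

SAVED = 0x2f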